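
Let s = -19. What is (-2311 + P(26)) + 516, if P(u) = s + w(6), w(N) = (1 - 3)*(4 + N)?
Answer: -1834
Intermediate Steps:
w(N) = -8 - 2*N (w(N) = -2*(4 + N) = -8 - 2*N)
P(u) = -39 (P(u) = -19 + (-8 - 2*6) = -19 + (-8 - 12) = -19 - 20 = -39)
(-2311 + P(26)) + 516 = (-2311 - 39) + 516 = -2350 + 516 = -1834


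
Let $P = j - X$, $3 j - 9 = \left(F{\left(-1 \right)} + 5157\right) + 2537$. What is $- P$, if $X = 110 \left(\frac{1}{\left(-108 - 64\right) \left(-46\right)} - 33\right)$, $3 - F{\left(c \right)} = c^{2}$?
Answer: $- \frac{73561655}{11868} \approx -6198.3$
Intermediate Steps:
$F{\left(c \right)} = 3 - c^{2}$
$X = - \frac{14360225}{3956}$ ($X = 110 \left(\frac{1}{-172} \left(- \frac{1}{46}\right) - 33\right) = 110 \left(\left(- \frac{1}{172}\right) \left(- \frac{1}{46}\right) - 33\right) = 110 \left(\frac{1}{7912} - 33\right) = 110 \left(- \frac{261095}{7912}\right) = - \frac{14360225}{3956} \approx -3630.0$)
$j = \frac{7705}{3}$ ($j = 3 + \frac{\left(\left(3 - \left(-1\right)^{2}\right) + 5157\right) + 2537}{3} = 3 + \frac{\left(\left(3 - 1\right) + 5157\right) + 2537}{3} = 3 + \frac{\left(2 + 5157\right) + 2537}{3} = 3 + \frac{5159 + 2537}{3} = 3 + \frac{1}{3} \cdot 7696 = 3 + \frac{7696}{3} = \frac{7705}{3} \approx 2568.3$)
$P = \frac{73561655}{11868}$ ($P = \frac{7705}{3} - - \frac{14360225}{3956} = \frac{7705}{3} + \frac{14360225}{3956} = \frac{73561655}{11868} \approx 6198.3$)
$- P = \left(-1\right) \frac{73561655}{11868} = - \frac{73561655}{11868}$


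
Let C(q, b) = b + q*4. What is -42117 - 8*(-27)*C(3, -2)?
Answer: -39957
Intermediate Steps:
C(q, b) = b + 4*q
-42117 - 8*(-27)*C(3, -2) = -42117 - 8*(-27)*(-2 + 4*3) = -42117 - (-216)*(-2 + 12) = -42117 - (-216)*10 = -42117 - 1*(-2160) = -42117 + 2160 = -39957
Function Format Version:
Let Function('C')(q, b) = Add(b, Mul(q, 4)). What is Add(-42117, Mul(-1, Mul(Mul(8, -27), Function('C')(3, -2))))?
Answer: -39957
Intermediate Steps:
Function('C')(q, b) = Add(b, Mul(4, q))
Add(-42117, Mul(-1, Mul(Mul(8, -27), Function('C')(3, -2)))) = Add(-42117, Mul(-1, Mul(Mul(8, -27), Add(-2, Mul(4, 3))))) = Add(-42117, Mul(-1, Mul(-216, Add(-2, 12)))) = Add(-42117, Mul(-1, Mul(-216, 10))) = Add(-42117, Mul(-1, -2160)) = Add(-42117, 2160) = -39957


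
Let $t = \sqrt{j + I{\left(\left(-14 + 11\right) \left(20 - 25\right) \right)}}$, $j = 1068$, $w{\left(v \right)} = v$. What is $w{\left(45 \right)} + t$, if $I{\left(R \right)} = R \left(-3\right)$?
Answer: $45 + \sqrt{1023} \approx 76.984$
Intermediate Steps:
$I{\left(R \right)} = - 3 R$
$t = \sqrt{1023}$ ($t = \sqrt{1068 - 3 \left(-14 + 11\right) \left(20 - 25\right)} = \sqrt{1068 - 3 \left(\left(-3\right) \left(-5\right)\right)} = \sqrt{1068 - 45} = \sqrt{1023} \approx 31.984$)
$w{\left(45 \right)} + t = 45 + \sqrt{1023}$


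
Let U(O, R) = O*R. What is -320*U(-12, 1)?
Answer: 3840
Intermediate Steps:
-320*U(-12, 1) = -(-3840) = -320*(-12) = 3840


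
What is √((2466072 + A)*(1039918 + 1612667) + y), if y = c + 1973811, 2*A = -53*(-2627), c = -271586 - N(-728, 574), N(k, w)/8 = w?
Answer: √26904513299282/2 ≈ 2.5935e+6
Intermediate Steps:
N(k, w) = 8*w
c = -276178 (c = -271586 - 8*574 = -271586 - 1*4592 = -271586 - 4592 = -276178)
A = 139231/2 (A = (-53*(-2627))/2 = (½)*139231 = 139231/2 ≈ 69616.)
y = 1697633 (y = -276178 + 1973811 = 1697633)
√((2466072 + A)*(1039918 + 1612667) + y) = √((2466072 + 139231/2)*(1039918 + 1612667) + 1697633) = √((5071375/2)*2652585 + 1697633) = √(13452253254375/2 + 1697633) = √(13452256649641/2) = √26904513299282/2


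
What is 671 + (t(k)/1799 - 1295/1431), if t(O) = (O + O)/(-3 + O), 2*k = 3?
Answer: 1725069032/2574369 ≈ 670.09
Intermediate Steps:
k = 3/2 (k = (½)*3 = 3/2 ≈ 1.5000)
t(O) = 2*O/(-3 + O) (t(O) = (2*O)/(-3 + O) = 2*O/(-3 + O))
671 + (t(k)/1799 - 1295/1431) = 671 + ((2*(3/2)/(-3 + 3/2))/1799 - 1295/1431) = 671 + ((2*(3/2)/(-3/2))*(1/1799) - 1295*1/1431) = 671 + ((2*(3/2)*(-⅔))*(1/1799) - 1295/1431) = 671 + (-2*1/1799 - 1295/1431) = 671 + (-2/1799 - 1295/1431) = 671 - 2332567/2574369 = 1725069032/2574369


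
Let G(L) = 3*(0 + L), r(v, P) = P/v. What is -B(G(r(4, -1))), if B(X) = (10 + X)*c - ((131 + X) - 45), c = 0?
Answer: 341/4 ≈ 85.250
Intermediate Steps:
G(L) = 3*L
B(X) = -86 - X (B(X) = (10 + X)*0 - ((131 + X) - 45) = 0 - (86 + X) = 0 + (-86 - X) = -86 - X)
-B(G(r(4, -1))) = -(-86 - 3*(-1/4)) = -(-86 - 3*(-1*¼)) = -(-86 - 3*(-1)/4) = -(-86 - 1*(-¾)) = -(-86 + ¾) = -1*(-341/4) = 341/4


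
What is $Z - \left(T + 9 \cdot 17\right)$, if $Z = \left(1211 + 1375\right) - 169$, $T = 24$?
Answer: $2240$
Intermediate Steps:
$Z = 2417$ ($Z = 2586 - 169 = 2417$)
$Z - \left(T + 9 \cdot 17\right) = 2417 - \left(24 + 9 \cdot 17\right) = 2417 - \left(24 + 153\right) = 2417 - 177 = 2240$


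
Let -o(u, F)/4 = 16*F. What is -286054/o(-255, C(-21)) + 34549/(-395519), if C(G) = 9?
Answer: 56559945901/113909472 ≈ 496.53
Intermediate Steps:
o(u, F) = -64*F
-286054/o(-255, C(-21)) + 34549/(-395519) = -286054/((-64*9)) + 34549/(-395519) = -286054/(-576) + 34549*(-1/395519) = -286054*(-1/576) - 34549/395519 = 143027/288 - 34549/395519 = 56559945901/113909472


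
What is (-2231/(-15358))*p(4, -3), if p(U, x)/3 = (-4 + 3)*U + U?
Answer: 0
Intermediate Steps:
p(U, x) = 0 (p(U, x) = 3*((-4 + 3)*U + U) = 3*(-U + U) = 3*0 = 0)
(-2231/(-15358))*p(4, -3) = -2231/(-15358)*0 = -2231*(-1/15358)*0 = (2231/15358)*0 = 0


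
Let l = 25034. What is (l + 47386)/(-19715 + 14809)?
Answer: -36210/2453 ≈ -14.762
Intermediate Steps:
(l + 47386)/(-19715 + 14809) = (25034 + 47386)/(-19715 + 14809) = 72420/(-4906) = 72420*(-1/4906) = -36210/2453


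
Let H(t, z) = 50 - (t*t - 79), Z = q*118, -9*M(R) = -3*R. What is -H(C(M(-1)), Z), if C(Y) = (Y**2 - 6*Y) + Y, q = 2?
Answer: -10193/81 ≈ -125.84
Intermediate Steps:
M(R) = R/3 (M(R) = -(-1)*R/3 = R/3)
C(Y) = Y**2 - 5*Y
Z = 236 (Z = 2*118 = 236)
H(t, z) = 129 - t**2 (H(t, z) = 50 - (t**2 - 79) = 50 - (-79 + t**2) = 50 + (79 - t**2) = 129 - t**2)
-H(C(M(-1)), Z) = -(129 - (((1/3)*(-1))*(-5 + (1/3)*(-1)))**2) = -(129 - (-(-5 - 1/3)/3)**2) = -(129 - (-1/3*(-16/3))**2) = -(129 - (16/9)**2) = -(129 - 1*256/81) = -(129 - 256/81) = -1*10193/81 = -10193/81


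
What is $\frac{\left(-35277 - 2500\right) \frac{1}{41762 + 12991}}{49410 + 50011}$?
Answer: $- \frac{37777}{5443598013} \approx -6.9397 \cdot 10^{-6}$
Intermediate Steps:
$\frac{\left(-35277 - 2500\right) \frac{1}{41762 + 12991}}{49410 + 50011} = \frac{\left(-35277 - 2500\right) \frac{1}{54753}}{99421} = \left(-35277 - 2500\right) \frac{1}{54753} \cdot \frac{1}{99421} = \left(-37777\right) \frac{1}{54753} \cdot \frac{1}{99421} = \left(- \frac{37777}{54753}\right) \frac{1}{99421} = - \frac{37777}{5443598013}$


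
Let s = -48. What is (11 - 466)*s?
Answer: 21840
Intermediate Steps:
(11 - 466)*s = (11 - 466)*(-48) = -455*(-48) = 21840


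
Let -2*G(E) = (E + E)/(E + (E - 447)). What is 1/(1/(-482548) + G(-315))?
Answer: -173234732/50667899 ≈ -3.4190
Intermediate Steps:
G(E) = -E/(-447 + 2*E) (G(E) = -(E + E)/(2*(E + (E - 447))) = -2*E/(2*(E + (-447 + E))) = -2*E/(2*(-447 + 2*E)) = -E/(-447 + 2*E))
1/(1/(-482548) + G(-315)) = 1/(1/(-482548) - 1*(-315)/(-447 + 2*(-315))) = 1/(-1/482548 - 1*(-315)/(-447 - 630)) = 1/(-1/482548 - 1*(-315)/(-1077)) = 1/(-1/482548 - 1*(-315)*(-1/1077)) = 1/(-1/482548 - 105/359) = 1/(-50667899/173234732) = -173234732/50667899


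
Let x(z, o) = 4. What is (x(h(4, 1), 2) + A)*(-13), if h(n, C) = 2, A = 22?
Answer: -338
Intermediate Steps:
(x(h(4, 1), 2) + A)*(-13) = (4 + 22)*(-13) = 26*(-13) = -338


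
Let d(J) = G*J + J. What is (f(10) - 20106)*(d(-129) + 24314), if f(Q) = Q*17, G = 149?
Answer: -98962304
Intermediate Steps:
f(Q) = 17*Q
d(J) = 150*J (d(J) = 149*J + J = 150*J)
(f(10) - 20106)*(d(-129) + 24314) = (17*10 - 20106)*(150*(-129) + 24314) = (170 - 20106)*(-19350 + 24314) = -19936*4964 = -98962304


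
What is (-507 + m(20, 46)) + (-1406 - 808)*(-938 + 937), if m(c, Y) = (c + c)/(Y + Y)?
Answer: 39271/23 ≈ 1707.4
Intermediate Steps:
m(c, Y) = c/Y (m(c, Y) = (2*c)/((2*Y)) = (2*c)*(1/(2*Y)) = c/Y)
(-507 + m(20, 46)) + (-1406 - 808)*(-938 + 937) = (-507 + 20/46) + (-1406 - 808)*(-938 + 937) = (-507 + 20*(1/46)) - 2214*(-1) = (-507 + 10/23) + 2214 = -11651/23 + 2214 = 39271/23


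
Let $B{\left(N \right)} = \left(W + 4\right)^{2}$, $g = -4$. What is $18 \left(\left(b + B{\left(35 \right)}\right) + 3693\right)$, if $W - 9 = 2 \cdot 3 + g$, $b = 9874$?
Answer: $248256$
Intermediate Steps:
$W = 11$ ($W = 9 + \left(2 \cdot 3 - 4\right) = 9 + \left(6 - 4\right) = 9 + 2 = 11$)
$B{\left(N \right)} = 225$ ($B{\left(N \right)} = \left(11 + 4\right)^{2} = 15^{2} = 225$)
$18 \left(\left(b + B{\left(35 \right)}\right) + 3693\right) = 18 \left(\left(9874 + 225\right) + 3693\right) = 18 \left(10099 + 3693\right) = 18 \cdot 13792 = 248256$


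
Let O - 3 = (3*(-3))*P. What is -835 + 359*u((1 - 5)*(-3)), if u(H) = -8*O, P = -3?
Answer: -86995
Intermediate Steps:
O = 30 (O = 3 + (3*(-3))*(-3) = 3 - 9*(-3) = 3 + 27 = 30)
u(H) = -240 (u(H) = -8*30 = -240)
-835 + 359*u((1 - 5)*(-3)) = -835 + 359*(-240) = -835 - 86160 = -86995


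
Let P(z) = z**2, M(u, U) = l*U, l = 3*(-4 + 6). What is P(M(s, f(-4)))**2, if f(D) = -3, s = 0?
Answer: 104976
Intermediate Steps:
l = 6 (l = 3*2 = 6)
M(u, U) = 6*U
P(M(s, f(-4)))**2 = ((6*(-3))**2)**2 = ((-18)**2)**2 = 324**2 = 104976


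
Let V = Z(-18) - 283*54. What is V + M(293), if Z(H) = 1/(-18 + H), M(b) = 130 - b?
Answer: -556021/36 ≈ -15445.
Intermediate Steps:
V = -550153/36 (V = 1/(-18 - 18) - 283*54 = 1/(-36) - 15282 = -1/36 - 15282 = -550153/36 ≈ -15282.)
V + M(293) = -550153/36 + (130 - 1*293) = -550153/36 + (130 - 293) = -550153/36 - 163 = -556021/36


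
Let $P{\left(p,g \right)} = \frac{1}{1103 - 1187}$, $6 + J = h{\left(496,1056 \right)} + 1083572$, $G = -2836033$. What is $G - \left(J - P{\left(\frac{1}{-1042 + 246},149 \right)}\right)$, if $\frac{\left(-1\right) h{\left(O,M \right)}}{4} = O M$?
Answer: $- \frac{153257581}{84} \approx -1.8245 \cdot 10^{6}$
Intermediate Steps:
$h{\left(O,M \right)} = - 4 M O$ ($h{\left(O,M \right)} = - 4 O M = - 4 M O$)
$J = -1011538$ ($J = -6 + \left(\left(-4\right) 1056 \cdot 496 + 1083572\right) = -6 + \left(-2095104 + 1083572\right) = -6 - 1011532 = -1011538$)
$P{\left(p,g \right)} = - \frac{1}{84}$ ($P{\left(p,g \right)} = \frac{1}{-84} = - \frac{1}{84}$)
$G - \left(J - P{\left(\frac{1}{-1042 + 246},149 \right)}\right) = -2836033 - \left(-1011538 - - \frac{1}{84}\right) = -2836033 - \left(-1011538 + \frac{1}{84}\right) = -2836033 - - \frac{84969191}{84} = -2836033 + \frac{84969191}{84} = - \frac{153257581}{84}$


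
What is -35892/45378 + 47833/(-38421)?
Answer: -197198467/96859341 ≈ -2.0359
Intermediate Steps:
-35892/45378 + 47833/(-38421) = -35892*1/45378 + 47833*(-1/38421) = -1994/2521 - 47833/38421 = -197198467/96859341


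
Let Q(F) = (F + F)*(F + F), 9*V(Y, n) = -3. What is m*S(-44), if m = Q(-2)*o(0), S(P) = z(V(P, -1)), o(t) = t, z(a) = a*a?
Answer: 0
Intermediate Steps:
V(Y, n) = -⅓ (V(Y, n) = (⅑)*(-3) = -⅓)
Q(F) = 4*F² (Q(F) = (2*F)*(2*F) = 4*F²)
z(a) = a²
S(P) = ⅑ (S(P) = (-⅓)² = ⅑)
m = 0 (m = (4*(-2)²)*0 = (4*4)*0 = 16*0 = 0)
m*S(-44) = 0*(⅑) = 0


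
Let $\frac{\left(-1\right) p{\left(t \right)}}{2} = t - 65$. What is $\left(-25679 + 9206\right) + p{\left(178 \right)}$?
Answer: $-16699$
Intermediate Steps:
$p{\left(t \right)} = 130 - 2 t$ ($p{\left(t \right)} = - 2 \left(t - 65\right) = - 2 \left(-65 + t\right) = 130 - 2 t$)
$\left(-25679 + 9206\right) + p{\left(178 \right)} = \left(-25679 + 9206\right) + \left(130 - 356\right) = -16473 + \left(130 - 356\right) = -16473 - 226 = -16699$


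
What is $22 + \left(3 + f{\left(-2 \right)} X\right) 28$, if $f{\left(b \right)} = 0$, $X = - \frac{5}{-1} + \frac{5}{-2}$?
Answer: $106$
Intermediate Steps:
$X = \frac{5}{2}$ ($X = \left(-5\right) \left(-1\right) + 5 \left(- \frac{1}{2}\right) = 5 - \frac{5}{2} = \frac{5}{2} \approx 2.5$)
$22 + \left(3 + f{\left(-2 \right)} X\right) 28 = 22 + \left(3 + 0 \cdot \frac{5}{2}\right) 28 = 22 + \left(3 + 0\right) 28 = 22 + 3 \cdot 28 = 22 + 84 = 106$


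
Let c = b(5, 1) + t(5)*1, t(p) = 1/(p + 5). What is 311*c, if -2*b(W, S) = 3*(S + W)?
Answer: -27679/10 ≈ -2767.9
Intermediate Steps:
t(p) = 1/(5 + p)
b(W, S) = -3*S/2 - 3*W/2 (b(W, S) = -3*(S + W)/2 = -(3*S + 3*W)/2 = -3*S/2 - 3*W/2)
c = -89/10 (c = (-3/2*1 - 3/2*5) + 1/(5 + 5) = (-3/2 - 15/2) + 1/10 = -9 + (⅒)*1 = -9 + ⅒ = -89/10 ≈ -8.9000)
311*c = 311*(-89/10) = -27679/10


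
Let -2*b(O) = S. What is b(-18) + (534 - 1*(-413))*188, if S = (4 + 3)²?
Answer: 356023/2 ≈ 1.7801e+5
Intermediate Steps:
S = 49 (S = 7² = 49)
b(O) = -49/2 (b(O) = -½*49 = -49/2)
b(-18) + (534 - 1*(-413))*188 = -49/2 + (534 - 1*(-413))*188 = -49/2 + (534 + 413)*188 = -49/2 + 947*188 = -49/2 + 178036 = 356023/2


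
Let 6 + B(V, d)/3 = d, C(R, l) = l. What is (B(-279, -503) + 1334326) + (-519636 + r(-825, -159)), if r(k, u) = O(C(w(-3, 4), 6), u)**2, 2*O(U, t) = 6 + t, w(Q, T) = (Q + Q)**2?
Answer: 3276061/4 ≈ 8.1902e+5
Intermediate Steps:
w(Q, T) = 4*Q**2 (w(Q, T) = (2*Q)**2 = 4*Q**2)
O(U, t) = 3 + t/2 (O(U, t) = (6 + t)/2 = 3 + t/2)
r(k, u) = (3 + u/2)**2
B(V, d) = -18 + 3*d
(B(-279, -503) + 1334326) + (-519636 + r(-825, -159)) = ((-18 + 3*(-503)) + 1334326) + (-519636 + (6 - 159)**2/4) = ((-18 - 1509) + 1334326) + (-519636 + (1/4)*(-153)**2) = (-1527 + 1334326) + (-519636 + (1/4)*23409) = 1332799 + (-519636 + 23409/4) = 1332799 - 2055135/4 = 3276061/4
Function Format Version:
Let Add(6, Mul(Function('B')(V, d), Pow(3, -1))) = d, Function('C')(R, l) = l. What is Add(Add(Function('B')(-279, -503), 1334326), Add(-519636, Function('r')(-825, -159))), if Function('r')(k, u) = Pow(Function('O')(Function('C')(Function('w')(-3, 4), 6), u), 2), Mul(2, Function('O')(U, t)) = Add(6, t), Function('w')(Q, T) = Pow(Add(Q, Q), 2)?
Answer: Rational(3276061, 4) ≈ 8.1902e+5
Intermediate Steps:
Function('w')(Q, T) = Mul(4, Pow(Q, 2)) (Function('w')(Q, T) = Pow(Mul(2, Q), 2) = Mul(4, Pow(Q, 2)))
Function('O')(U, t) = Add(3, Mul(Rational(1, 2), t)) (Function('O')(U, t) = Mul(Rational(1, 2), Add(6, t)) = Add(3, Mul(Rational(1, 2), t)))
Function('r')(k, u) = Pow(Add(3, Mul(Rational(1, 2), u)), 2)
Function('B')(V, d) = Add(-18, Mul(3, d))
Add(Add(Function('B')(-279, -503), 1334326), Add(-519636, Function('r')(-825, -159))) = Add(Add(Add(-18, Mul(3, -503)), 1334326), Add(-519636, Mul(Rational(1, 4), Pow(Add(6, -159), 2)))) = Add(Add(Add(-18, -1509), 1334326), Add(-519636, Mul(Rational(1, 4), Pow(-153, 2)))) = Add(Add(-1527, 1334326), Add(-519636, Mul(Rational(1, 4), 23409))) = Add(1332799, Add(-519636, Rational(23409, 4))) = Add(1332799, Rational(-2055135, 4)) = Rational(3276061, 4)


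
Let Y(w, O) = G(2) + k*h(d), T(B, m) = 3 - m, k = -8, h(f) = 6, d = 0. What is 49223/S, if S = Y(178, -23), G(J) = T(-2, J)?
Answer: -49223/47 ≈ -1047.3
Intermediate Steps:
G(J) = 3 - J
Y(w, O) = -47 (Y(w, O) = (3 - 1*2) - 8*6 = (3 - 2) - 48 = 1 - 48 = -47)
S = -47
49223/S = 49223/(-47) = 49223*(-1/47) = -49223/47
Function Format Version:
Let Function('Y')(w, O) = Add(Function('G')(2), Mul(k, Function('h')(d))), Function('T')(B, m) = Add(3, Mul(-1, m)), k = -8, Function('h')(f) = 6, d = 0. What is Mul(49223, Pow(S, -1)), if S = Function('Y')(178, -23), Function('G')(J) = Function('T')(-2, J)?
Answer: Rational(-49223, 47) ≈ -1047.3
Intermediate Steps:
Function('G')(J) = Add(3, Mul(-1, J))
Function('Y')(w, O) = -47 (Function('Y')(w, O) = Add(Add(3, Mul(-1, 2)), Mul(-8, 6)) = Add(Add(3, -2), -48) = Add(1, -48) = -47)
S = -47
Mul(49223, Pow(S, -1)) = Mul(49223, Pow(-47, -1)) = Mul(49223, Rational(-1, 47)) = Rational(-49223, 47)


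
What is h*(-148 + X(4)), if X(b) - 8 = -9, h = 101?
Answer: -15049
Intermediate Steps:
X(b) = -1 (X(b) = 8 - 9 = -1)
h*(-148 + X(4)) = 101*(-148 - 1) = 101*(-149) = -15049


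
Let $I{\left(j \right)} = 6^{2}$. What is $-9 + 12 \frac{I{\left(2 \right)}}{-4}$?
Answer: $-117$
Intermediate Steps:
$I{\left(j \right)} = 36$
$-9 + 12 \frac{I{\left(2 \right)}}{-4} = -9 + 12 \frac{36}{-4} = -9 + 12 \cdot 36 \left(- \frac{1}{4}\right) = -9 + 12 \left(-9\right) = -9 - 108 = -117$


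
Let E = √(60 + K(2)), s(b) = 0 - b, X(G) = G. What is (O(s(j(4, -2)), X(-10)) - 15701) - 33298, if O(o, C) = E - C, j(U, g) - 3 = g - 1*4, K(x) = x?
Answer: -48989 + √62 ≈ -48981.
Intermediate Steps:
j(U, g) = -1 + g (j(U, g) = 3 + (g - 1*4) = 3 + (g - 4) = 3 + (-4 + g) = -1 + g)
s(b) = -b
E = √62 (E = √(60 + 2) = √62 ≈ 7.8740)
O(o, C) = √62 - C
(O(s(j(4, -2)), X(-10)) - 15701) - 33298 = ((√62 - 1*(-10)) - 15701) - 33298 = ((√62 + 10) - 15701) - 33298 = ((10 + √62) - 15701) - 33298 = (-15691 + √62) - 33298 = -48989 + √62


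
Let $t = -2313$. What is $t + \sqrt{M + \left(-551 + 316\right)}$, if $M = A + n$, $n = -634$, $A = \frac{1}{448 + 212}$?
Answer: $-2313 + \frac{i \sqrt{94633935}}{330} \approx -2313.0 + 29.479 i$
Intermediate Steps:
$A = \frac{1}{660} \approx 0.0015152$
$M = - \frac{418439}{660}$ ($M = \frac{1}{660} - 634 = - \frac{418439}{660} \approx -634.0$)
$t + \sqrt{M + \left(-551 + 316\right)} = -2313 + \sqrt{- \frac{418439}{660} + \left(-551 + 316\right)} = -2313 + \sqrt{- \frac{418439}{660} - 235} = -2313 + \sqrt{- \frac{573539}{660}} = -2313 + \frac{i \sqrt{94633935}}{330}$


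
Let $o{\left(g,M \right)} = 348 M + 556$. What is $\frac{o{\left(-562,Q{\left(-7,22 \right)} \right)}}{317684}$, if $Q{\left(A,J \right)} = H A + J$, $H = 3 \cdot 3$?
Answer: $- \frac{3428}{79421} \approx -0.043162$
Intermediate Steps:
$H = 9$
$Q{\left(A,J \right)} = J + 9 A$ ($Q{\left(A,J \right)} = 9 A + J = J + 9 A$)
$o{\left(g,M \right)} = 556 + 348 M$
$\frac{o{\left(-562,Q{\left(-7,22 \right)} \right)}}{317684} = \frac{556 + 348 \left(22 + 9 \left(-7\right)\right)}{317684} = \left(556 + 348 \left(22 - 63\right)\right) \frac{1}{317684} = \left(556 + 348 \left(-41\right)\right) \frac{1}{317684} = \left(556 - 14268\right) \frac{1}{317684} = \left(-13712\right) \frac{1}{317684} = - \frac{3428}{79421}$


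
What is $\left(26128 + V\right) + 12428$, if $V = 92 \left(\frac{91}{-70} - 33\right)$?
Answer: $\frac{177002}{5} \approx 35400.0$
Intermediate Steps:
$V = - \frac{15778}{5}$ ($V = 92 \left(91 \left(- \frac{1}{70}\right) - 33\right) = 92 \left(- \frac{13}{10} - 33\right) = 92 \left(- \frac{343}{10}\right) = - \frac{15778}{5} \approx -3155.6$)
$\left(26128 + V\right) + 12428 = \left(26128 - \frac{15778}{5}\right) + 12428 = \frac{114862}{5} + 12428 = \frac{177002}{5}$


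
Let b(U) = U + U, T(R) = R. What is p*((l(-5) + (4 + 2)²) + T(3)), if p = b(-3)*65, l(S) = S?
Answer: -13260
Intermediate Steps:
b(U) = 2*U
p = -390 (p = (2*(-3))*65 = -6*65 = -390)
p*((l(-5) + (4 + 2)²) + T(3)) = -390*((-5 + (4 + 2)²) + 3) = -390*((-5 + 6²) + 3) = -390*((-5 + 36) + 3) = -390*(31 + 3) = -390*34 = -13260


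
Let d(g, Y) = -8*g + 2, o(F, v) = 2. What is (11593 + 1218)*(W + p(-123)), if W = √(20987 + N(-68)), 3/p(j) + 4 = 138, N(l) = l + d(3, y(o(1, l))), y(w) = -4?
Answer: 38433/134 + 12811*√20897 ≈ 1.8522e+6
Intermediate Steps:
d(g, Y) = 2 - 8*g
N(l) = -22 + l (N(l) = l + (2 - 8*3) = l + (2 - 24) = l - 22 = -22 + l)
p(j) = 3/134 (p(j) = 3/(-4 + 138) = 3/134)
W = √20897 (W = √(20987 + (-22 - 68)) = √(20987 - 90) = √20897 ≈ 144.56)
(11593 + 1218)*(W + p(-123)) = (11593 + 1218)*(√20897 + 3/134) = 12811*(3/134 + √20897) = 38433/134 + 12811*√20897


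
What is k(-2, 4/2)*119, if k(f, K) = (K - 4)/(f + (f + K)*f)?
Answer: 119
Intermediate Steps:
k(f, K) = (-4 + K)/(f + f*(K + f)) (k(f, K) = (-4 + K)/(f + (K + f)*f) = (-4 + K)/(f + f*(K + f)))
k(-2, 4/2)*119 = ((-4 + 4/2)/((-2)*(1 + 4/2 - 2)))*119 = -(-4 + 4*(½))/(2*(1 + 4*(½) - 2))*119 = -(-4 + 2)/(2*(1 + 2 - 2))*119 = -½*(-2)/1*119 = -½*1*(-2)*119 = 1*119 = 119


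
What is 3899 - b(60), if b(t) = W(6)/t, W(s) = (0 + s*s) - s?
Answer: 7797/2 ≈ 3898.5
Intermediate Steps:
W(s) = s² - s (W(s) = (0 + s²) - s = s² - s)
b(t) = 30/t (b(t) = (6*(-1 + 6))/t = (6*5)/t = 30/t)
3899 - b(60) = 3899 - 30/60 = 3899 - 1*½ = 3899 - ½ = 7797/2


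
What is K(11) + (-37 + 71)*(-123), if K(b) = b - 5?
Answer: -4176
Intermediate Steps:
K(b) = -5 + b
K(11) + (-37 + 71)*(-123) = (-5 + 11) + (-37 + 71)*(-123) = 6 + 34*(-123) = 6 - 4182 = -4176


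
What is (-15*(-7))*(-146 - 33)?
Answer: -18795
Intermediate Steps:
(-15*(-7))*(-146 - 33) = 105*(-179) = -18795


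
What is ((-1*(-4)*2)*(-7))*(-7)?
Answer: 392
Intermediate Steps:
((-1*(-4)*2)*(-7))*(-7) = ((4*2)*(-7))*(-7) = (8*(-7))*(-7) = -56*(-7) = 392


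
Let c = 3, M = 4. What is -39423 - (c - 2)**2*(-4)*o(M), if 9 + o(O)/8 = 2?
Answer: -39647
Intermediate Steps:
o(O) = -56 (o(O) = -72 + 8*2 = -72 + 16 = -56)
-39423 - (c - 2)**2*(-4)*o(M) = -39423 - (3 - 2)**2*(-4)*(-56) = -39423 - 1**2*(-4)*(-56) = -39423 - 1*(-4)*(-56) = -39423 - (-4)*(-56) = -39423 - 1*224 = -39423 - 224 = -39647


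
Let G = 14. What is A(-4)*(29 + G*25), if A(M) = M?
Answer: -1516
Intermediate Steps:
A(-4)*(29 + G*25) = -4*(29 + 14*25) = -4*(29 + 350) = -4*379 = -1516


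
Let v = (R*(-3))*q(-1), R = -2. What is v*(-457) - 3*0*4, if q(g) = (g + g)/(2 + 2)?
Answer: 1371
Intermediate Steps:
q(g) = g/2 (q(g) = (2*g)/4 = (2*g)*(¼) = g/2)
v = -3 (v = (-2*(-3))*((½)*(-1)) = 6*(-½) = -3)
v*(-457) - 3*0*4 = -3*(-457) - 3*0*4 = 1371 + 0*4 = 1371 + 0 = 1371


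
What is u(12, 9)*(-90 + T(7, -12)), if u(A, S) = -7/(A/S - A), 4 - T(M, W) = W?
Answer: -777/16 ≈ -48.563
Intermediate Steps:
T(M, W) = 4 - W
u(A, S) = -7/(-A + A/S)
u(12, 9)*(-90 + T(7, -12)) = (7*9/(12*(-1 + 9)))*(-90 + (4 - 1*(-12))) = (7*9*(1/12)/8)*(-90 + (4 + 12)) = (7*9*(1/12)*(⅛))*(-90 + 16) = (21/32)*(-74) = -777/16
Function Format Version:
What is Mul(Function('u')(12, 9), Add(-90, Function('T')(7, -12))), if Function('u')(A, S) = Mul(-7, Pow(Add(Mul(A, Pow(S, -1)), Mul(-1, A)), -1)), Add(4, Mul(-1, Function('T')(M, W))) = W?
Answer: Rational(-777, 16) ≈ -48.563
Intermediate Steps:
Function('T')(M, W) = Add(4, Mul(-1, W))
Function('u')(A, S) = Mul(-7, Pow(Add(Mul(-1, A), Mul(A, Pow(S, -1))), -1))
Mul(Function('u')(12, 9), Add(-90, Function('T')(7, -12))) = Mul(Mul(7, 9, Pow(12, -1), Pow(Add(-1, 9), -1)), Add(-90, Add(4, Mul(-1, -12)))) = Mul(Mul(7, 9, Rational(1, 12), Pow(8, -1)), Add(-90, Add(4, 12))) = Mul(Mul(7, 9, Rational(1, 12), Rational(1, 8)), Add(-90, 16)) = Mul(Rational(21, 32), -74) = Rational(-777, 16)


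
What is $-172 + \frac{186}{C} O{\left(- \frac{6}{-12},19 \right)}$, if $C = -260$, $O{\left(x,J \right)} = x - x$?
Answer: $-172$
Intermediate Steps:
$O{\left(x,J \right)} = 0$
$-172 + \frac{186}{C} O{\left(- \frac{6}{-12},19 \right)} = -172 + \frac{186}{-260} \cdot 0 = -172 + 186 \left(- \frac{1}{260}\right) 0 = -172 - 0 = -172 + 0 = -172$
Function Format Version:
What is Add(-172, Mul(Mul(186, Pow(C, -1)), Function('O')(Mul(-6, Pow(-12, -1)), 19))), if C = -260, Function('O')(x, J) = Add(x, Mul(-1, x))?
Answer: -172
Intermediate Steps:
Function('O')(x, J) = 0
Add(-172, Mul(Mul(186, Pow(C, -1)), Function('O')(Mul(-6, Pow(-12, -1)), 19))) = Add(-172, Mul(Mul(186, Pow(-260, -1)), 0)) = Add(-172, Mul(Mul(186, Rational(-1, 260)), 0)) = Add(-172, Mul(Rational(-93, 130), 0)) = Add(-172, 0) = -172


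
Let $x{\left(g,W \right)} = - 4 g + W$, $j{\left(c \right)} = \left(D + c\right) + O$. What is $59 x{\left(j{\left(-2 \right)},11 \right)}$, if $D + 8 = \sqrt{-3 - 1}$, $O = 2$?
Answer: $2537 - 472 i \approx 2537.0 - 472.0 i$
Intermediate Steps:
$D = -8 + 2 i$ ($D = -8 + \sqrt{-3 - 1} = -8 + \sqrt{-4} = -8 + 2 i \approx -8.0 + 2.0 i$)
$j{\left(c \right)} = -6 + c + 2 i$ ($j{\left(c \right)} = \left(\left(-8 + 2 i\right) + c\right) + 2 = \left(-8 + c + 2 i\right) + 2 = -6 + c + 2 i$)
$x{\left(g,W \right)} = W - 4 g$
$59 x{\left(j{\left(-2 \right)},11 \right)} = 59 \left(11 - 4 \left(-6 - 2 + 2 i\right)\right) = 59 \left(11 - 4 \left(-8 + 2 i\right)\right) = 59 \left(11 + \left(32 - 8 i\right)\right) = 59 \left(43 - 8 i\right) = 2537 - 472 i$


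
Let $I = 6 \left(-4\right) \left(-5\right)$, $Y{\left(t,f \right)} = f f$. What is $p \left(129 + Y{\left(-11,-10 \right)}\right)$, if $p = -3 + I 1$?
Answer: $26793$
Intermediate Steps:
$Y{\left(t,f \right)} = f^{2}$
$I = 120$ ($I = \left(-24\right) \left(-5\right) = 120$)
$p = 117$ ($p = -3 + 120 \cdot 1 = -3 + 120 = 117$)
$p \left(129 + Y{\left(-11,-10 \right)}\right) = 117 \left(129 + \left(-10\right)^{2}\right) = 117 \left(129 + 100\right) = 117 \cdot 229 = 26793$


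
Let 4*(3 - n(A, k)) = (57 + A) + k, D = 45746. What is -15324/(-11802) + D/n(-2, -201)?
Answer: 180166530/155393 ≈ 1159.4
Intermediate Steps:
n(A, k) = -45/4 - A/4 - k/4 (n(A, k) = 3 - ((57 + A) + k)/4 = 3 - (57 + A + k)/4 = 3 + (-57/4 - A/4 - k/4) = -45/4 - A/4 - k/4)
-15324/(-11802) + D/n(-2, -201) = -15324/(-11802) + 45746/(-45/4 - ¼*(-2) - ¼*(-201)) = -15324*(-1/11802) + 45746/(-45/4 + ½ + 201/4) = 2554/1967 + 45746/(79/2) = 2554/1967 + 45746*(2/79) = 2554/1967 + 91492/79 = 180166530/155393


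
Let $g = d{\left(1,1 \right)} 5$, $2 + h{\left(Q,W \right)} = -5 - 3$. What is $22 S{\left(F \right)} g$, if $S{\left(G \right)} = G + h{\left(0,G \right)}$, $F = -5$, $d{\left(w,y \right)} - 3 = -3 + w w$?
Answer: $-1650$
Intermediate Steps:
$d{\left(w,y \right)} = w^{2}$ ($d{\left(w,y \right)} = 3 + \left(-3 + w w\right) = 3 + \left(-3 + w^{2}\right) = w^{2}$)
$h{\left(Q,W \right)} = -10$ ($h{\left(Q,W \right)} = -2 - 8 = -10$)
$S{\left(G \right)} = -10 + G$ ($S{\left(G \right)} = G - 10 = -10 + G$)
$g = 5$ ($g = 1^{2} \cdot 5 = 1 \cdot 5 = 5$)
$22 S{\left(F \right)} g = 22 \left(-10 - 5\right) 5 = 22 \left(-15\right) 5 = \left(-330\right) 5 = -1650$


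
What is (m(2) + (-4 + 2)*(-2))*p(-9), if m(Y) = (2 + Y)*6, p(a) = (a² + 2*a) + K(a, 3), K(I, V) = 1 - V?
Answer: 1708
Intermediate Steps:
p(a) = -2 + a² + 2*a (p(a) = (a² + 2*a) + (1 - 1*3) = (a² + 2*a) + (1 - 3) = (a² + 2*a) - 2 = -2 + a² + 2*a)
m(Y) = 12 + 6*Y
(m(2) + (-4 + 2)*(-2))*p(-9) = ((12 + 6*2) + (-4 + 2)*(-2))*(-2 + (-9)² + 2*(-9)) = ((12 + 12) - 2*(-2))*(-2 + 81 - 18) = (24 + 4)*61 = 28*61 = 1708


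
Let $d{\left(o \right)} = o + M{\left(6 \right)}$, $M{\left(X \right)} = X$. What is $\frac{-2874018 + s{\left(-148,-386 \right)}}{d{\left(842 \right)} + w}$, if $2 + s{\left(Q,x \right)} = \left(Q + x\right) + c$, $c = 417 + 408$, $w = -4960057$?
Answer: $\frac{2873729}{4959209} \approx 0.57947$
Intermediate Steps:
$d{\left(o \right)} = 6 + o$ ($d{\left(o \right)} = o + 6 = 6 + o$)
$c = 825$
$s{\left(Q,x \right)} = 823 + Q + x$ ($s{\left(Q,x \right)} = -2 + \left(\left(Q + x\right) + 825\right) = -2 + \left(825 + Q + x\right) = 823 + Q + x$)
$\frac{-2874018 + s{\left(-148,-386 \right)}}{d{\left(842 \right)} + w} = \frac{-2874018 - -289}{\left(6 + 842\right) - 4960057} = \frac{-2874018 + 289}{848 - 4960057} = - \frac{2873729}{-4959209} = \left(-2873729\right) \left(- \frac{1}{4959209}\right) = \frac{2873729}{4959209}$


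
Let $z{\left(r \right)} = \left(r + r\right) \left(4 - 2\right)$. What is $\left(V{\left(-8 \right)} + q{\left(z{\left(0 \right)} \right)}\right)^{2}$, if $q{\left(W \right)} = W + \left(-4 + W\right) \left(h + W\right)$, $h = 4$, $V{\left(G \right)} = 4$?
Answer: $144$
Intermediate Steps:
$z{\left(r \right)} = 4 r$ ($z{\left(r \right)} = 2 r 2 = 4 r$)
$q{\left(W \right)} = W + \left(-4 + W\right) \left(4 + W\right)$
$\left(V{\left(-8 \right)} + q{\left(z{\left(0 \right)} \right)}\right)^{2} = \left(4 + \left(-16 + 4 \cdot 0 + \left(4 \cdot 0\right)^{2}\right)\right)^{2} = \left(4 + \left(-16 + 0 + 0^{2}\right)\right)^{2} = \left(4 + \left(-16 + 0 + 0\right)\right)^{2} = \left(4 - 16\right)^{2} = \left(-12\right)^{2} = 144$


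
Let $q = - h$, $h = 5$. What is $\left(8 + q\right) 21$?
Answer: $63$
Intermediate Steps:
$q = -5$ ($q = \left(-1\right) 5 = -5$)
$\left(8 + q\right) 21 = \left(8 - 5\right) 21 = 3 \cdot 21 = 63$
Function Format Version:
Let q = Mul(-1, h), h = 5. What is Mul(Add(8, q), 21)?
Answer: 63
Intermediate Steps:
q = -5 (q = Mul(-1, 5) = -5)
Mul(Add(8, q), 21) = Mul(Add(8, -5), 21) = Mul(3, 21) = 63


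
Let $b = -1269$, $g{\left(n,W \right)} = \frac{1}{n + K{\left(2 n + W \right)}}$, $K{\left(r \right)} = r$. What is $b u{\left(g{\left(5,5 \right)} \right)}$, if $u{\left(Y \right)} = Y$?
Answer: $- \frac{1269}{20} \approx -63.45$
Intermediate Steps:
$g{\left(n,W \right)} = \frac{1}{W + 3 n}$ ($g{\left(n,W \right)} = \frac{1}{n + \left(2 n + W\right)} = \frac{1}{n + \left(W + 2 n\right)} = \frac{1}{W + 3 n}$)
$b u{\left(g{\left(5,5 \right)} \right)} = - \frac{1269}{5 + 3 \cdot 5} = - \frac{1269}{5 + 15} = - \frac{1269}{20}$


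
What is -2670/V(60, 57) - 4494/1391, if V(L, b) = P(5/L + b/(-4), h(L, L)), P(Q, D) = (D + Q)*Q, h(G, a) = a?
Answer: 53562/60775 ≈ 0.88132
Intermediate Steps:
P(Q, D) = Q*(D + Q)
V(L, b) = (5/L - b/4)*(L + 5/L - b/4) (V(L, b) = (5/L + b/(-4))*(L + (5/L + b/(-4))) = (5/L + b*(-¼))*(L + (5/L + b*(-¼))) = (5/L - b/4)*(L + (5/L - b/4)) = (5/L - b/4)*(L + 5/L - b/4))
-2670/V(60, 57) - 4494/1391 = -2670*(-57600/((-20 + 60*57)*(20 + 60*(-1*57 + 4*60)))) - 4494/1391 = -2670*(-57600/((-20 + 3420)*(20 + 60*(-57 + 240)))) - 4494*1/1391 = -2670*(-288/(17*(20 + 60*183))) - 42/13 = -2670*(-288/(17*(20 + 10980))) - 42/13 = -2670/((-1/16*1/3600*3400*11000)) - 42/13 = -2670/(-23375/36) - 42/13 = -2670*(-36/23375) - 42/13 = 19224/4675 - 42/13 = 53562/60775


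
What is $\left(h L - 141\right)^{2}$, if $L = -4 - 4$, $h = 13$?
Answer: $60025$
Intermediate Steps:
$L = -8$ ($L = -4 - 4 = -8$)
$\left(h L - 141\right)^{2} = \left(13 \left(-8\right) - 141\right)^{2} = \left(-104 - 141\right)^{2} = \left(-245\right)^{2} = 60025$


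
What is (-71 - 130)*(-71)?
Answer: 14271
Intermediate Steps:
(-71 - 130)*(-71) = -201*(-71) = 14271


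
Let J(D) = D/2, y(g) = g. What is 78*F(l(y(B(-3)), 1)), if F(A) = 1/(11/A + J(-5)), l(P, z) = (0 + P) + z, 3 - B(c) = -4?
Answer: -208/3 ≈ -69.333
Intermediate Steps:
B(c) = 7 (B(c) = 3 - 1*(-4) = 3 + 4 = 7)
l(P, z) = P + z
J(D) = D/2 (J(D) = D*(½) = D/2)
F(A) = 1/(-5/2 + 11/A) (F(A) = 1/(11/A + (½)*(-5)) = 1/(11/A - 5/2) = 1/(-5/2 + 11/A))
78*F(l(y(B(-3)), 1)) = 78*(-2*(7 + 1)/(-22 + 5*(7 + 1))) = 78*(-2*8/(-22 + 5*8)) = 78*(-2*8/(-22 + 40)) = 78*(-2*8/18) = 78*(-2*8*1/18) = 78*(-8/9) = -208/3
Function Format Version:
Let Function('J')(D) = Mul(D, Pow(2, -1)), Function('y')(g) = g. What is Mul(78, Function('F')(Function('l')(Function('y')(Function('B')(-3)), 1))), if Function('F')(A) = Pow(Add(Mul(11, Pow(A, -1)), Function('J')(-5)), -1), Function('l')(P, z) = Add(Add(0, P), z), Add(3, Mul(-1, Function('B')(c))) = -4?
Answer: Rational(-208, 3) ≈ -69.333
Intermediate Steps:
Function('B')(c) = 7 (Function('B')(c) = Add(3, Mul(-1, -4)) = Add(3, 4) = 7)
Function('l')(P, z) = Add(P, z)
Function('J')(D) = Mul(Rational(1, 2), D) (Function('J')(D) = Mul(D, Rational(1, 2)) = Mul(Rational(1, 2), D))
Function('F')(A) = Pow(Add(Rational(-5, 2), Mul(11, Pow(A, -1))), -1) (Function('F')(A) = Pow(Add(Mul(11, Pow(A, -1)), Mul(Rational(1, 2), -5)), -1) = Pow(Add(Mul(11, Pow(A, -1)), Rational(-5, 2)), -1) = Pow(Add(Rational(-5, 2), Mul(11, Pow(A, -1))), -1))
Mul(78, Function('F')(Function('l')(Function('y')(Function('B')(-3)), 1))) = Mul(78, Mul(-2, Add(7, 1), Pow(Add(-22, Mul(5, Add(7, 1))), -1))) = Mul(78, Mul(-2, 8, Pow(Add(-22, Mul(5, 8)), -1))) = Mul(78, Mul(-2, 8, Pow(Add(-22, 40), -1))) = Mul(78, Mul(-2, 8, Pow(18, -1))) = Mul(78, Mul(-2, 8, Rational(1, 18))) = Mul(78, Rational(-8, 9)) = Rational(-208, 3)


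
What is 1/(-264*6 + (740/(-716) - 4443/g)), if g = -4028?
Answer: -721012/1142032891 ≈ -0.00063134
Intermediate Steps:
1/(-264*6 + (740/(-716) - 4443/g)) = 1/(-264*6 + (740/(-716) - 4443/(-4028))) = 1/(-1584 + (740*(-1/716) - 4443*(-1/4028))) = 1/(-1584 + (-185/179 + 4443/4028)) = 1/(-1584 + 50117/721012) = 1/(-1142032891/721012) = -721012/1142032891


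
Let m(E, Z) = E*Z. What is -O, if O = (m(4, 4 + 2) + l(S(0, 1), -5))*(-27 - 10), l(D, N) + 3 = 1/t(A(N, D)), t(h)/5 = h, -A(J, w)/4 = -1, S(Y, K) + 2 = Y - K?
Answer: 15577/20 ≈ 778.85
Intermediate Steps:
S(Y, K) = -2 + Y - K (S(Y, K) = -2 + (Y - K) = -2 + Y - K)
A(J, w) = 4 (A(J, w) = -4*(-1) = 4)
t(h) = 5*h
l(D, N) = -59/20 (l(D, N) = -3 + 1/(5*4) = -3 + 1/20 = -59/20)
O = -15577/20 (O = (4*(4 + 2) - 59/20)*(-27 - 10) = (4*6 - 59/20)*(-37) = (24 - 59/20)*(-37) = (421/20)*(-37) = -15577/20 ≈ -778.85)
-O = -1*(-15577/20) = 15577/20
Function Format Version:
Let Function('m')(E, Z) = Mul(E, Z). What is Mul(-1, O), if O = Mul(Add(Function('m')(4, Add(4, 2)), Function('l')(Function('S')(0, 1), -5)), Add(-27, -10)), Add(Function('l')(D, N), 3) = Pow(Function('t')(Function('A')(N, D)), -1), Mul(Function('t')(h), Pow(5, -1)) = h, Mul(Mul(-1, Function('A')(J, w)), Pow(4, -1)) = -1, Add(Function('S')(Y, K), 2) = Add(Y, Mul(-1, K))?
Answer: Rational(15577, 20) ≈ 778.85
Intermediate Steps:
Function('S')(Y, K) = Add(-2, Y, Mul(-1, K)) (Function('S')(Y, K) = Add(-2, Add(Y, Mul(-1, K))) = Add(-2, Y, Mul(-1, K)))
Function('A')(J, w) = 4 (Function('A')(J, w) = Mul(-4, -1) = 4)
Function('t')(h) = Mul(5, h)
Function('l')(D, N) = Rational(-59, 20) (Function('l')(D, N) = Add(-3, Pow(Mul(5, 4), -1)) = Add(-3, Pow(20, -1)) = Add(-3, Rational(1, 20)) = Rational(-59, 20))
O = Rational(-15577, 20) (O = Mul(Add(Mul(4, Add(4, 2)), Rational(-59, 20)), Add(-27, -10)) = Mul(Add(Mul(4, 6), Rational(-59, 20)), -37) = Mul(Add(24, Rational(-59, 20)), -37) = Mul(Rational(421, 20), -37) = Rational(-15577, 20) ≈ -778.85)
Mul(-1, O) = Mul(-1, Rational(-15577, 20)) = Rational(15577, 20)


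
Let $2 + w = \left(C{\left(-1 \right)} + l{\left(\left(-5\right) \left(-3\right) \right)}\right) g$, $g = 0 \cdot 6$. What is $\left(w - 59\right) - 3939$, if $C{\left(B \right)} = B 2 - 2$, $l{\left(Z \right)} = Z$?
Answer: $-4000$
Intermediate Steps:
$C{\left(B \right)} = -2 + 2 B$ ($C{\left(B \right)} = 2 B - 2 = -2 + 2 B$)
$g = 0$
$w = -2$ ($w = -2 + \left(\left(-2 + 2 \left(-1\right)\right) - -15\right) 0 = -2 + \left(\left(-2 - 2\right) + 15\right) 0 = -2 + \left(-4 + 15\right) 0 = -2 + 11 \cdot 0 = -2 + 0 = -2$)
$\left(w - 59\right) - 3939 = \left(-2 - 59\right) - 3939 = -61 - 3939 = -4000$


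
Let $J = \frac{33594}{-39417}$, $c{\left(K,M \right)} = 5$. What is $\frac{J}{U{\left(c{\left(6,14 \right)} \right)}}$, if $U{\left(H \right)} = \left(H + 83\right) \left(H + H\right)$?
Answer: $- \frac{509}{525560} \approx -0.00096849$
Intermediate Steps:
$U{\left(H \right)} = 2 H \left(83 + H\right)$ ($U{\left(H \right)} = \left(83 + H\right) 2 H = 2 H \left(83 + H\right)$)
$J = - \frac{11198}{13139}$ ($J = 33594 \left(- \frac{1}{39417}\right) = - \frac{11198}{13139} \approx -0.85227$)
$\frac{J}{U{\left(c{\left(6,14 \right)} \right)}} = - \frac{11198}{13139 \cdot 2 \cdot 5 \left(83 + 5\right)} = - \frac{11198}{13139 \cdot 2 \cdot 5 \cdot 88} = - \frac{11198}{13139 \cdot 880} = \left(- \frac{11198}{13139}\right) \frac{1}{880} = - \frac{509}{525560}$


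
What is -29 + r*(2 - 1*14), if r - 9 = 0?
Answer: -137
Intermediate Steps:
r = 9 (r = 9 + 0 = 9)
-29 + r*(2 - 1*14) = -29 + 9*(2 - 1*14) = -29 + 9*(2 - 14) = -29 + 9*(-12) = -29 - 108 = -137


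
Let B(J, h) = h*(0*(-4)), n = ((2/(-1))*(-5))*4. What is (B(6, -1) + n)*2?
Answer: 80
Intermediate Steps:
n = 40 (n = ((2*(-1))*(-5))*4 = -2*(-5)*4 = 10*4 = 40)
B(J, h) = 0 (B(J, h) = h*0 = 0)
(B(6, -1) + n)*2 = (0 + 40)*2 = 40*2 = 80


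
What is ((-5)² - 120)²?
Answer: 9025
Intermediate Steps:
((-5)² - 120)² = (25 - 120)² = (-95)² = 9025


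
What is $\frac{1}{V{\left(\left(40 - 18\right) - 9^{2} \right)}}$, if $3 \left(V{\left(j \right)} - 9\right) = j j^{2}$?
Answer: $- \frac{3}{205352} \approx -1.4609 \cdot 10^{-5}$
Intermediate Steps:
$V{\left(j \right)} = 9 + \frac{j^{3}}{3}$ ($V{\left(j \right)} = 9 + \frac{j j^{2}}{3} = 9 + \frac{j^{3}}{3}$)
$\frac{1}{V{\left(\left(40 - 18\right) - 9^{2} \right)}} = \frac{1}{9 + \frac{\left(\left(40 - 18\right) - 9^{2}\right)^{3}}{3}} = \frac{1}{9 + \frac{\left(\left(40 - 18\right) - 81\right)^{3}}{3}} = \frac{1}{9 + \frac{\left(22 - 81\right)^{3}}{3}} = \frac{1}{9 + \frac{\left(-59\right)^{3}}{3}} = \frac{1}{9 + \frac{1}{3} \left(-205379\right)} = \frac{1}{9 - \frac{205379}{3}} = \frac{1}{- \frac{205352}{3}} = - \frac{3}{205352}$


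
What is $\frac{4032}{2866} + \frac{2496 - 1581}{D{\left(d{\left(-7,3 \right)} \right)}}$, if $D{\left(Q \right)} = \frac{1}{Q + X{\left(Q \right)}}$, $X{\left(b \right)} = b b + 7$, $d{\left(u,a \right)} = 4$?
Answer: $\frac{35404281}{1433} \approx 24706.0$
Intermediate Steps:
$X{\left(b \right)} = 7 + b^{2}$ ($X{\left(b \right)} = b^{2} + 7 = 7 + b^{2}$)
$D{\left(Q \right)} = \frac{1}{7 + Q + Q^{2}}$ ($D{\left(Q \right)} = \frac{1}{Q + \left(7 + Q^{2}\right)} = \frac{1}{7 + Q + Q^{2}}$)
$\frac{4032}{2866} + \frac{2496 - 1581}{D{\left(d{\left(-7,3 \right)} \right)}} = \frac{4032}{2866} + \frac{2496 - 1581}{\frac{1}{7 + 4 + 4^{2}}} = 4032 \cdot \frac{1}{2866} + \frac{2496 - 1581}{\frac{1}{7 + 4 + 16}} = \frac{2016}{1433} + \frac{915}{\frac{1}{27}} = \frac{2016}{1433} + 915 \frac{1}{\frac{1}{27}} = \frac{2016}{1433} + 915 \cdot 27 = \frac{2016}{1433} + 24705 = \frac{35404281}{1433}$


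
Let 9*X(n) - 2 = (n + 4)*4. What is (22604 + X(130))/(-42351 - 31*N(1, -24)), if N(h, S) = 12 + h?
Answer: -101987/192393 ≈ -0.53010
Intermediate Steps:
X(n) = 2 + 4*n/9 (X(n) = 2/9 + ((n + 4)*4)/9 = 2/9 + ((4 + n)*4)/9 = 2/9 + (16 + 4*n)/9 = 2/9 + (16/9 + 4*n/9) = 2 + 4*n/9)
(22604 + X(130))/(-42351 - 31*N(1, -24)) = (22604 + (2 + (4/9)*130))/(-42351 - 31*(12 + 1)) = (22604 + (2 + 520/9))/(-42351 - 31*13) = (22604 + 538/9)/(-42351 - 403) = (203974/9)/(-42754) = (203974/9)*(-1/42754) = -101987/192393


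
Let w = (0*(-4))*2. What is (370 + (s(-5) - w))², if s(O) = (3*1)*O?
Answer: 126025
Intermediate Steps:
w = 0 (w = 0*2 = 0)
s(O) = 3*O
(370 + (s(-5) - w))² = (370 + (3*(-5) - 1*0))² = (370 + (-15 + 0))² = (370 - 15)² = 355² = 126025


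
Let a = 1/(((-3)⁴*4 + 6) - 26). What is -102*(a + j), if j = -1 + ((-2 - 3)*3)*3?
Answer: 713133/152 ≈ 4691.7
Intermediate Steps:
j = -46 (j = -1 - 5*3*3 = -1 - 15*3 = -1 - 45 = -46)
a = 1/304 (a = 1/((81*4 + 6) - 26) = 1/((324 + 6) - 26) = 1/(330 - 26) = 1/304 ≈ 0.0032895)
-102*(a + j) = -102*(1/304 - 46) = -102*(-13983/304) = 713133/152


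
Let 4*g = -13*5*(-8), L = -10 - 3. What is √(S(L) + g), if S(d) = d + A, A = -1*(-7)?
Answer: 2*√31 ≈ 11.136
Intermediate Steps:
L = -13
A = 7
S(d) = 7 + d (S(d) = d + 7 = 7 + d)
g = 130 (g = (-13*5*(-8))/4 = (-65*(-8))/4 = (¼)*520 = 130)
√(S(L) + g) = √((7 - 13) + 130) = √(-6 + 130) = √124 = 2*√31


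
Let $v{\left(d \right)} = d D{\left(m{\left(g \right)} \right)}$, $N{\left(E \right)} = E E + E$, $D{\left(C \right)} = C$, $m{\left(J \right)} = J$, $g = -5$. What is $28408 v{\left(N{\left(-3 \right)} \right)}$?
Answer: $-852240$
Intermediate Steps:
$N{\left(E \right)} = E + E^{2}$ ($N{\left(E \right)} = E^{2} + E = E + E^{2}$)
$v{\left(d \right)} = - 5 d$ ($v{\left(d \right)} = d \left(-5\right) = - 5 d$)
$28408 v{\left(N{\left(-3 \right)} \right)} = 28408 \left(- 5 \left(- 3 \left(1 - 3\right)\right)\right) = 28408 \left(- 5 \left(\left(-3\right) \left(-2\right)\right)\right) = 28408 \left(\left(-5\right) 6\right) = 28408 \left(-30\right) = -852240$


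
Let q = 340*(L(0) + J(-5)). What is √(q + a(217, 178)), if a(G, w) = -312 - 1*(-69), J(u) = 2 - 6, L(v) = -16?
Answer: I*√7043 ≈ 83.923*I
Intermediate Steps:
J(u) = -4
a(G, w) = -243 (a(G, w) = -312 + 69 = -243)
q = -6800 (q = 340*(-16 - 4) = 340*(-20) = -6800)
√(q + a(217, 178)) = √(-6800 - 243) = √(-7043) = I*√7043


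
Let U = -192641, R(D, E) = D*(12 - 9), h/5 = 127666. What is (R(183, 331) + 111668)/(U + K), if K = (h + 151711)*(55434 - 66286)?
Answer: -112217/8573717573 ≈ -1.3088e-5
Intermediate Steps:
h = 638330 (h = 5*127666 = 638330)
R(D, E) = 3*D (R(D, E) = D*3 = 3*D)
K = -8573524932 (K = (638330 + 151711)*(55434 - 66286) = 790041*(-10852) = -8573524932)
(R(183, 331) + 111668)/(U + K) = (3*183 + 111668)/(-192641 - 8573524932) = (549 + 111668)/(-8573717573) = 112217*(-1/8573717573) = -112217/8573717573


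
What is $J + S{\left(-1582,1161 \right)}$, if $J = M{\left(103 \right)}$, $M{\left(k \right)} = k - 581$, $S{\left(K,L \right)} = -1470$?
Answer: $-1948$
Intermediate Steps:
$M{\left(k \right)} = -581 + k$
$J = -478$ ($J = -581 + 103 = -478$)
$J + S{\left(-1582,1161 \right)} = -478 - 1470 = -1948$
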